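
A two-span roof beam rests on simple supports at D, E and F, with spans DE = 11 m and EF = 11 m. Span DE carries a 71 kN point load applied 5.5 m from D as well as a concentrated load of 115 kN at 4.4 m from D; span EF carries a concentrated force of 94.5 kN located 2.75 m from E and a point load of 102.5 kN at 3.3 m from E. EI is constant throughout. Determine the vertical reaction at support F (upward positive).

R_F = 21.16 kN

Take M_E as the redundant. Released structure: two simple spans DE and EF with a hinge at E.
Rotations at E on the released spans (each span's end-slope, ×1/EI):
  span DE: point load 71 at a = 5.5: Pab(L + a)/(6LEI) = 536.9/EI
  span DE: point load 115 at a = 4.4: Pab(L + a)/(6LEI) = 779.2/EI
  span EF: point load 94.5 at a = 2.75: Pab(L + b)/(6LEI) = 625.3/EI
  span EF: point load 102.5 at a = 3.3: Pab(L + b)/(6LEI) = 737.9/EI
  relative rotation θ_0 = (1316 + 1363)/EI = 2679/EI
A unit hogging moment at E produces rotation L₁/(3EI) + L₂/(3EI) = 7.333/EI.
Slope continuity at E: θ_0 = M_E·7.333/EI, so M_E = 2679/7.333 = 365.4 kN·m (hogging).
Span EF, ΣM about F: R_E^{EF}·11 = 1569 + 365.4, so R_E^{EF} = 175.8 kN and R_F = 197 − 175.8 = 21.16 kN.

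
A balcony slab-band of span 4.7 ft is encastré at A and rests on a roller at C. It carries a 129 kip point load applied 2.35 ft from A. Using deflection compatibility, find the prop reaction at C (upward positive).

R_C = 40.31 kip

Take the reaction at C as the redundant and release it; the primary structure is a cantilever fixed at A.
Free-end deflection of the primary structure under the applied loading (downward +):
  point load 129 at a = 2.35: Pa²(3L − a)/(6EI) = 1395/EI
Flexibility coefficient — unit upward force at C: δ_{CC} = L³/(3EI) = 34.61/EI.
Compatibility at C: δ_0 − R_C·δ_{CC} = 0, so R_C = 1395/34.61 = 40.31 kip.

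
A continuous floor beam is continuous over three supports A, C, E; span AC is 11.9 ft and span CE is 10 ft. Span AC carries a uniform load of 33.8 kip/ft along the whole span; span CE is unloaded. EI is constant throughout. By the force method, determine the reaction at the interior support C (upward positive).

Release continuity at C by inserting a hinge; the redundant is the internal moment M_C. The primary structure is two simply-supported spans AC and CE.
End slopes at the hinge C, treating each span as simply supported:
  span AC: UDL 33.8: wL³/(24EI) = 2373/EI
  relative rotation θ_0 = (2373 + 0)/EI = 2373/EI
A unit hogging moment at C produces rotation L₁/(3EI) + L₂/(3EI) = 7.3/EI.
Slope continuity at C: θ_0 = M_C·7.3/EI, so M_C = 2373/7.3 = 325.1 kip·ft (hogging).
Span AC, ΣM about A with M_C applied at C: R_C^{AC}·11.9 = 2393 + 325.1, so R_C^{AC} = 228.4 kip and R_A = 402.2 − 228.4 = 173.8 kip.
Span CE, ΣM about E: R_C^{CE}·10 = 0 + 325.1, so R_C^{CE} = 32.51 kip and R_E = 0 − 32.51 = -32.51 kip.
R_C = 228.4 + 32.51 = 260.9 kip.

R_C = 260.9 kip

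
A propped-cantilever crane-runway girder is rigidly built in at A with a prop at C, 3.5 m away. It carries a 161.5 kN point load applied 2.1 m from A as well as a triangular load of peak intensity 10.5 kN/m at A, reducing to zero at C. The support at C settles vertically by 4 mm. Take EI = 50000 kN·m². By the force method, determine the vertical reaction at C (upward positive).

R_C = 59.45 kN

Choose R_C as the redundant. The primary structure is the cantilever fixed at A.
Downward deflection at the released point C due to the loads:
  point load 161.5 at a = 2.1: Pa²(3L − a)/(6EI) = 997.1/EI
  triangular load, peak 10.5 at the fixed end: w₀L⁴/(30EI) = 52.52/EI
  δ_0 = 1050/EI
Tip deflection under a unit load at C: L³/(3EI) = 14.29/EI.
With EI = 50000 kN·m²: δ_0 = 0.020992 m and δ_{CC} = 0.000286 m/kN.
Compatibility — the beam at C must follow the support down by 0.004 m: δ_0 − R_C·δ_{CC} = 0.004, so R_C = (0.020992 − 0.004)/0.000286 = 59.45 kN.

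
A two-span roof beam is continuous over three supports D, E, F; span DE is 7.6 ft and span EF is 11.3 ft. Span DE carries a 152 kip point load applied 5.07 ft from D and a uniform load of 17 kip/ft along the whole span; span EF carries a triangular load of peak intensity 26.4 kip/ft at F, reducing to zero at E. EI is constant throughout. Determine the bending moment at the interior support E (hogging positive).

M_E = 252.9 kip·ft

Insert a hinge at E; M_E is the redundant, and each span becomes simply supported.
End slopes at the hinge E, treating each span as simply supported:
  span DE: point load 152 at a = 5.07: Pab(L + a)/(6LEI) = 541.7/EI
  span DE: UDL 17: wL³/(24EI) = 310.9/EI
  span EF: triangular load, peak 26.4: 7w₀L³/(360EI) = 740.7/EI
  relative rotation θ_0 = (852.7 + 740.7)/EI = 1593/EI
A unit hogging moment at E produces rotation L₁/(3EI) + L₂/(3EI) = 6.3/EI.
Slope continuity at E: θ_0 = M_E·6.3/EI, so M_E = 1593/6.3 = 252.9 kip·ft (hogging).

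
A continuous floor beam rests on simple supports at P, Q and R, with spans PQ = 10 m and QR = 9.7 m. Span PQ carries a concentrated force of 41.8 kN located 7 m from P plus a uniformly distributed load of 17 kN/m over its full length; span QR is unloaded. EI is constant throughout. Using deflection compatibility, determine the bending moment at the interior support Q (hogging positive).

Take M_Q as the redundant. Released structure: two simple spans PQ and QR with a hinge at Q.
End slopes at the hinge Q, treating each span as simply supported:
  span PQ: point load 41.8 at a = 7: Pab(L + a)/(6LEI) = 248.7/EI
  span PQ: UDL 17: wL³/(24EI) = 708.3/EI
  relative rotation θ_0 = (957 + 0)/EI = 957/EI
A unit hogging moment at Q produces rotation L₁/(3EI) + L₂/(3EI) = 6.567/EI.
Compatibility: M_Q·(L₁+L₂)/(3EI) = θ_0, giving M_Q = 145.7 kN·m (hogging).

M_Q = 145.7 kN·m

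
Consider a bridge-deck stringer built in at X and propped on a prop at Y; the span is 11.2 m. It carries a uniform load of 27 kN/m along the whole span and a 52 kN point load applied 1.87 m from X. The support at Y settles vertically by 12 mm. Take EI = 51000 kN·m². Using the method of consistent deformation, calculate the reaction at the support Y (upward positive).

R_Y = 114.1 kN

Remove the prop at Y; the released (primary) structure is a cantilever built in at X.
Free-end deflection of the primary structure under the applied loading (downward +):
  UDL 27: wL⁴/(8EI) = 53106/EI
  point load 52 at a = 1.87: Pa²(3L − a)/(6EI) = 961.6/EI
  δ_0 = 54068/EI
Flexibility coefficient — unit upward force at Y: δ_{YY} = L³/(3EI) = 468.3/EI.
With EI = 51000 kN·m²: δ_0 = 1.0602 m and δ_{YY} = 0.009183 m/kN.
Compatibility — the beam at Y must follow the support down by 0.012 m: δ_0 − R_Y·δ_{YY} = 0.012, so R_Y = (1.0602 − 0.012)/0.009183 = 114.1 kN.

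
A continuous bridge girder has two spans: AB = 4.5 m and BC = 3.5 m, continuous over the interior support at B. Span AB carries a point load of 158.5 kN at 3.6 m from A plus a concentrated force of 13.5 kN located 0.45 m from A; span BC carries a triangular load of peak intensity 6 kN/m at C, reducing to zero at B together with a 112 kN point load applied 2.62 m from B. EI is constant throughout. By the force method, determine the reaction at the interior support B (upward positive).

Release continuity at B by inserting a hinge; the redundant is the internal moment M_B. The primary structure is two simply-supported spans AB and BC.
End slopes at the hinge B, treating each span as simply supported:
  span AB: point load 158.5 at a = 3.6: Pab(L + a)/(6LEI) = 154.1/EI
  span AB: point load 13.5 at a = 0.45: Pab(L + a)/(6LEI) = 4.511/EI
  span BC: triangular load, peak 6: 7w₀L³/(360EI) = 5.002/EI
  span BC: point load 112 at a = 2.62: Pab(L + b)/(6LEI) = 53.86/EI
  relative rotation θ_0 = (158.6 + 58.86)/EI = 217.4/EI
A unit hogging moment at B produces rotation L₁/(3EI) + L₂/(3EI) = 2.667/EI.
Compatibility: M_B·(L₁+L₂)/(3EI) = θ_0, giving M_B = 81.54 kN·m (hogging).
Span AB, ΣM about A with M_B applied at B: R_B^{AB}·4.5 = 576.7 + 81.54, so R_B^{AB} = 146.3 kN and R_A = 172 − 146.3 = 25.73 kN.
Span BC, ΣM about C: R_B^{BC}·3.5 = 110.8 + 81.54, so R_B^{BC} = 54.96 kN and R_C = 122.5 − 54.96 = 67.54 kN.
R_B = 146.3 + 54.96 = 201.2 kN.

R_B = 201.2 kN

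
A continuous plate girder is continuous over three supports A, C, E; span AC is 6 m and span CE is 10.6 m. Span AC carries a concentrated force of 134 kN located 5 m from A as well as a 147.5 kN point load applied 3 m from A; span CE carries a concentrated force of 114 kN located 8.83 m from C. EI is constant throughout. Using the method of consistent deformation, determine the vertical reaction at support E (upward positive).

R_E = 79.91 kN

Insert a hinge at C; M_C is the redundant, and each span becomes simply supported.
Rotations at C on the released spans (each span's end-slope, ×1/EI):
  span AC: point load 134 at a = 5: Pab(L + a)/(6LEI) = 204.7/EI
  span AC: point load 147.5 at a = 3: Pab(L + a)/(6LEI) = 331.9/EI
  span CE: point load 114 at a = 8.83: Pab(L + b)/(6LEI) = 346.5/EI
  relative rotation θ_0 = (536.6 + 346.5)/EI = 883.1/EI
A unit hogging moment at C produces rotation L₁/(3EI) + L₂/(3EI) = 5.533/EI.
Slope continuity at C: θ_0 = M_C·5.533/EI, so M_C = 883.1/5.533 = 159.6 kN·m (hogging).
Span CE, ΣM about E: R_C^{CE}·10.6 = 201.8 + 159.6, so R_C^{CE} = 34.09 kN and R_E = 114 − 34.09 = 79.91 kN.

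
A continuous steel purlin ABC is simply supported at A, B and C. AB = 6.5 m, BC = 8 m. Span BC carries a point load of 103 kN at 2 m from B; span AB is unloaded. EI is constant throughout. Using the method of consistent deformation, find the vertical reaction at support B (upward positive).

Take M_B as the redundant. Released structure: two simple spans AB and BC with a hinge at B.
End slopes at the hinge B, treating each span as simply supported:
  span BC: point load 103 at a = 2: Pab(L + b)/(6LEI) = 360.5/EI
  relative rotation θ_0 = (0 + 360.5)/EI = 360.5/EI
A unit hogging moment at B produces rotation L₁/(3EI) + L₂/(3EI) = 4.833/EI.
Compatibility: M_B·(L₁+L₂)/(3EI) = θ_0, giving M_B = 74.59 kN·m (hogging).
Span AB, ΣM about A with M_B applied at B: R_B^{AB}·6.5 = 0 + 74.59, so R_B^{AB} = 11.47 kN and R_A = 0 − 11.47 = -11.47 kN.
Span BC, ΣM about C: R_B^{BC}·8 = 618 + 74.59, so R_B^{BC} = 86.57 kN and R_C = 103 − 86.57 = 16.43 kN.
R_B = 11.47 + 86.57 = 98.05 kN.

R_B = 98.05 kN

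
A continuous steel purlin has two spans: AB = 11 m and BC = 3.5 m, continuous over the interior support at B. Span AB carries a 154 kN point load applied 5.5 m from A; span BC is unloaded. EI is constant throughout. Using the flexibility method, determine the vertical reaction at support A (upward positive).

R_A = 55.09 kN

Insert a hinge at B; M_B is the redundant, and each span becomes simply supported.
End slopes at the hinge B, treating each span as simply supported:
  span AB: point load 154 at a = 5.5: Pab(L + a)/(6LEI) = 1165/EI
  relative rotation θ_0 = (1165 + 0)/EI = 1165/EI
A unit hogging moment at B produces rotation L₁/(3EI) + L₂/(3EI) = 4.833/EI.
Compatibility: M_B·(L₁+L₂)/(3EI) = θ_0, giving M_B = 241 kN·m (hogging).
Span AB, ΣM about A with M_B applied at B: R_B^{AB}·11 = 847 + 241, so R_B^{AB} = 98.91 kN and R_A = 154 − 98.91 = 55.09 kN.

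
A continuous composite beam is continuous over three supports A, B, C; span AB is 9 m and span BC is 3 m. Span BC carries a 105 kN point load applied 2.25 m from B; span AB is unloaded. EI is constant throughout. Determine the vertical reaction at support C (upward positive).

Insert a hinge at B; M_B is the redundant, and each span becomes simply supported.
Rotations at B on the released spans (each span's end-slope, ×1/EI):
  span BC: point load 105 at a = 2.25: Pab(L + b)/(6LEI) = 36.91/EI
  relative rotation θ_0 = (0 + 36.91)/EI = 36.91/EI
A unit hogging moment at B produces rotation L₁/(3EI) + L₂/(3EI) = 4/EI.
Slope continuity at B: θ_0 = M_B·4/EI, so M_B = 36.91/4 = 9.229 kN·m (hogging).
Span BC, ΣM about C: R_B^{BC}·3 = 78.75 + 9.229, so R_B^{BC} = 29.33 kN and R_C = 105 − 29.33 = 75.67 kN.

R_C = 75.67 kN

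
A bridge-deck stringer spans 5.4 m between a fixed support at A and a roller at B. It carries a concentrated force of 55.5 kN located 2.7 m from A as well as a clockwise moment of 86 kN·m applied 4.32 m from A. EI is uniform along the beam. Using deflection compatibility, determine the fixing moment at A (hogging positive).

Choose R_B as the redundant. The primary structure is the cantilever fixed at A.
Deflection at B on the released cantilever, summing each load's contribution:
  point load 55.5 at a = 2.7: Pa²(3L − a)/(6EI) = 910.3/EI
  clockwise couple 86 at a = 4.32: M₀a(2L − a)/(2EI) = 1204/EI
  δ_0 = 2114/EI
Flexibility coefficient — unit upward force at B: δ_{BB} = L³/(3EI) = 52.49/EI.
Compatibility at B: δ_0 − R_B·δ_{BB} = 0, so R_B = 2114/52.49 = 40.28 kN.
Moment equilibrium about A: M_A = Σ(load moments about A) − R_B·L = 235.8 − 40.28×5.4 = 18.35 kN·m.

M_A = 18.35 kN·m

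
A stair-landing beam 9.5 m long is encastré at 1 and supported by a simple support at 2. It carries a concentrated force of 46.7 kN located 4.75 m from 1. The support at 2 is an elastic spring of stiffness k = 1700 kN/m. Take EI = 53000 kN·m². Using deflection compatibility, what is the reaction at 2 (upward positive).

R_2 = 13.16 kN

Remove the prop at 2; the released (primary) structure is a cantilever built in at 1.
Primary-structure tip deflection at 2 by superposition:
  point load 46.7 at a = 4.75: Pa²(3L − a)/(6EI) = 4171/EI
Tip deflection under a unit load at 2: L³/(3EI) = 285.8/EI.
With EI = 53000 kN·m²: δ_0 = 0.078694 m and δ_{22} = 0.005392 m/kN.
Compatibility — the spring shortens by R_2/k under the reaction it provides: δ_0 − R_2·δ_{22} = R_2/k. With 1/k = 0.000588 m/kN, R_2 = δ_0 / (δ_{22} + 1/k) = 0.078694 / (0.005392 + 0.000588) = 13.16 kN.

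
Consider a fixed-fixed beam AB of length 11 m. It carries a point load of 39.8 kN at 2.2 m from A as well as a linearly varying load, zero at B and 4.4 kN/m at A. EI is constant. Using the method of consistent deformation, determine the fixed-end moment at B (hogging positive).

M_B = 31.76 kN·m

Release both end moments; the primary structure is a simply-supported span AB with redundants M_A and M_B.
Simple-span end rotations at A and B under the given loads:
  at A: point load 39.8 at a = 2.2: Pab(L + b)/(6LEI) = 231.2/EI
  at B: point load 39.8 at a = 2.2: Pab(L + a)/(6LEI) = 154.1/EI
  at A: triangular load, peak 4.4: w₀L³/(45EI) = 130.1/EI
  at B: triangular load, peak 4.4: 7w₀L³/(360EI) = 113.9/EI
  θ_A0 = 361.3/EI,  θ_B0 = 268/EI
Flexibility coefficients: a unit moment at one end gives L/(3EI) there and L/(6EI) at the far end, so f₁₁ = f₂₂ = 3.667/EI and f₁₂ = f₂₁ = 1.833/EI.
Compatibility — zero rotation at each built-in end:
  3.667 M_A + 1.833 M_B = 361.3
  1.833 M_A + 3.667 M_B = 268
Solving the pair gives M_A = 82.66 kN·m and M_B = 31.76 kN·m (hogging).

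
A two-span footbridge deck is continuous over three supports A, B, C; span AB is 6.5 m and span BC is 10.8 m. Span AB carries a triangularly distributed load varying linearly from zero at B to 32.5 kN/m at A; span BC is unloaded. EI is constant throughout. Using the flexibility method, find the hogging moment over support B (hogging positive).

Release continuity at B by inserting a hinge; the redundant is the internal moment M_B. The primary structure is two simply-supported spans AB and BC.
End slopes at the hinge B, treating each span as simply supported:
  span AB: triangular load, peak 32.5: 7w₀L³/(360EI) = 173.5/EI
  relative rotation θ_0 = (173.5 + 0)/EI = 173.5/EI
A unit hogging moment at B produces rotation L₁/(3EI) + L₂/(3EI) = 5.767/EI.
Slope continuity at B: θ_0 = M_B·5.767/EI, so M_B = 173.5/5.767 = 30.09 kN·m (hogging).

M_B = 30.09 kN·m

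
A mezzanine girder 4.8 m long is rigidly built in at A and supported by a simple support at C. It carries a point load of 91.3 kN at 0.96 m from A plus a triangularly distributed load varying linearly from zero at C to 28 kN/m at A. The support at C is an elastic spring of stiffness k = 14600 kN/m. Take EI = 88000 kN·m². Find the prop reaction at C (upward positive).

Release the roller at C. Primary structure: cantilever fixed at A.
Free-end deflection of the primary structure under the applied loading (downward +):
  point load 91.3 at a = 0.96: Pa²(3L − a)/(6EI) = 188.5/EI
  triangular load, peak 28 at the fixed end: w₀L⁴/(30EI) = 495.5/EI
  δ_0 = 683.9/EI
Tip deflection under a unit load at C: L³/(3EI) = 36.86/EI.
With EI = 88000 kN·m²: δ_0 = 0.007772 m and δ_{CC} = 0.000419 m/kN.
Compatibility — the spring shortens by R_C/k under the reaction it provides: δ_0 − R_C·δ_{CC} = R_C/k. With 1/k = 0.000068 m/kN, R_C = δ_0 / (δ_{CC} + 1/k) = 0.007772 / (0.000419 + 0.000068) = 15.95 kN.

R_C = 15.95 kN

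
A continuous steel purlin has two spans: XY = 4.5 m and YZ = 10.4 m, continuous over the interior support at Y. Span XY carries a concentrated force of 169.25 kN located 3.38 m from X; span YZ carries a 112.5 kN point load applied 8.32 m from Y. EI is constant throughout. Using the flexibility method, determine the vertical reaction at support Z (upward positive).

Release continuity at Y by inserting a hinge; the redundant is the internal moment M_Y. The primary structure is two simply-supported spans XY and YZ.
Discontinuity in slope at Y on the released structure — sum the simple-span end rotations:
  span XY: point load 169.25 at a = 3.38: Pab(L + a)/(6LEI) = 187/EI
  span YZ: point load 112.5 at a = 8.32: Pab(L + b)/(6LEI) = 389.4/EI
  relative rotation θ_0 = (187 + 389.4)/EI = 576.4/EI
A unit hogging moment at Y produces rotation L₁/(3EI) + L₂/(3EI) = 4.967/EI.
Slope continuity at Y: θ_0 = M_Y·4.967/EI, so M_Y = 576.4/4.967 = 116 kN·m (hogging).
Span YZ, ΣM about Z: R_Y^{YZ}·10.4 = 234 + 116, so R_Y^{YZ} = 33.66 kN and R_Z = 112.5 − 33.66 = 78.84 kN.

R_Z = 78.84 kN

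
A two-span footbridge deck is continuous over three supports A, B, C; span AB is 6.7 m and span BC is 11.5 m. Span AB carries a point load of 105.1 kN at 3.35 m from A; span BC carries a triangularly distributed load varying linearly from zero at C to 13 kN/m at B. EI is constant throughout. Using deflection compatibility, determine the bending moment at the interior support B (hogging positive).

Take M_B as the redundant. Released structure: two simple spans AB and BC with a hinge at B.
End slopes at the hinge B, treating each span as simply supported:
  span AB: point load 105.1 at a = 3.35: Pab(L + a)/(6LEI) = 294.9/EI
  span BC: triangular load, peak 13: w₀L³/(45EI) = 439.4/EI
  relative rotation θ_0 = (294.9 + 439.4)/EI = 734.2/EI
A unit hogging moment at B produces rotation L₁/(3EI) + L₂/(3EI) = 6.067/EI.
Slope continuity at B: θ_0 = M_B·6.067/EI, so M_B = 734.2/6.067 = 121 kN·m (hogging).

M_B = 121 kN·m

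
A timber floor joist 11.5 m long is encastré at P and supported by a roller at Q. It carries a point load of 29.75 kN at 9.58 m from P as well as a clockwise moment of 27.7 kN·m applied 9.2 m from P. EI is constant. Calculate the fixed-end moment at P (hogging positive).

Choose R_Q as the redundant. The primary structure is the cantilever fixed at P.
Free-end deflection of the primary structure under the applied loading (downward +):
  point load 29.75 at a = 9.58: Pa²(3L − a)/(6EI) = 11340/EI
  clockwise couple 27.7 at a = 9.2: M₀a(2L − a)/(2EI) = 1758/EI
  δ_0 = 13098/EI
Tip deflection under a unit load at Q: L³/(3EI) = 507/EI.
Compatibility at Q: δ_0 − R_Q·δ_{QQ} = 0, so R_Q = 13098/507 = 25.84 kN.
Moment equilibrium about P: M_P = Σ(load moments about P) − R_Q·L = 312.7 − 25.84×11.5 = 15.58 kN·m.

M_P = 15.58 kN·m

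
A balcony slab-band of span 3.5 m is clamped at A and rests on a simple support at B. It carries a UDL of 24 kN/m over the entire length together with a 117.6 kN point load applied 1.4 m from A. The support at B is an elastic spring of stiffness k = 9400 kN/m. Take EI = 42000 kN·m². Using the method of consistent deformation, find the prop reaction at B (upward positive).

Choose R_B as the redundant. The primary structure is the cantilever fixed at A.
Downward deflection at the released point B due to the loads:
  UDL 24: wL⁴/(8EI) = 450.2/EI
  point load 117.6 at a = 1.4: Pa²(3L − a)/(6EI) = 349.6/EI
  δ_0 = 799.8/EI
Tip deflection under a unit load at B: L³/(3EI) = 14.29/EI.
With EI = 42000 kN·m²: δ_0 = 0.019042 m and δ_{BB} = 0.00034 m/kN.
Compatibility — the spring shortens by R_B/k under the reaction it provides: δ_0 − R_B·δ_{BB} = R_B/k. With 1/k = 0.000106 m/kN, R_B = δ_0 / (δ_{BB} + 1/k) = 0.019042 / (0.00034 + 0.000106) = 42.63 kN.

R_B = 42.63 kN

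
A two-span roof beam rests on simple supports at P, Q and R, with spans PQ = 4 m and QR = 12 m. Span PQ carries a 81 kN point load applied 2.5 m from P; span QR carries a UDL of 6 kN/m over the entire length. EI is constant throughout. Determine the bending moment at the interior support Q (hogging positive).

M_Q = 96.42 kN·m

Take M_Q as the redundant. Released structure: two simple spans PQ and QR with a hinge at Q.
Rotations at Q on the released spans (each span's end-slope, ×1/EI):
  span PQ: point load 81 at a = 2.5: Pab(L + a)/(6LEI) = 82.27/EI
  span QR: UDL 6: wL³/(24EI) = 432/EI
  relative rotation θ_0 = (82.27 + 432)/EI = 514.3/EI
A unit hogging moment at Q produces rotation L₁/(3EI) + L₂/(3EI) = 5.333/EI.
Slope continuity at Q: θ_0 = M_Q·5.333/EI, so M_Q = 514.3/5.333 = 96.42 kN·m (hogging).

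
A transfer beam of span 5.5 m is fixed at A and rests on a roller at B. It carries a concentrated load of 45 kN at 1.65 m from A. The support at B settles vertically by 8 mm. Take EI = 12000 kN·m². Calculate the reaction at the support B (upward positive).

Take the reaction at B as the redundant and release it; the primary structure is a cantilever fixed at A.
Free-end deflection of the primary structure under the applied loading (downward +):
  point load 45 at a = 1.65: Pa²(3L − a)/(6EI) = 303.2/EI
Tip deflection under a unit load at B: L³/(3EI) = 55.46/EI.
With EI = 12000 kN·m²: δ_0 = 0.025268 m and δ_{BB} = 0.004622 m/kN.
Compatibility — the beam at B must follow the support down by 0.008 m: δ_0 − R_B·δ_{BB} = 0.008, so R_B = (0.025268 − 0.008)/0.004622 = 3.736 kN.

R_B = 3.736 kN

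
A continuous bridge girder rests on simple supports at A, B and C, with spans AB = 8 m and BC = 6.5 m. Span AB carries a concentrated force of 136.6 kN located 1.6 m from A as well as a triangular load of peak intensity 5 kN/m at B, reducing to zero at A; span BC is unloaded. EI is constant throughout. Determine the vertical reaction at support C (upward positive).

Release continuity at B by inserting a hinge; the redundant is the internal moment M_B. The primary structure is two simply-supported spans AB and BC.
Rotations at B on the released spans (each span's end-slope, ×1/EI):
  span AB: point load 136.6 at a = 1.6: Pab(L + a)/(6LEI) = 279.8/EI
  span AB: triangular load, peak 5: w₀L³/(45EI) = 56.89/EI
  relative rotation θ_0 = (336.6 + 0)/EI = 336.6/EI
A unit hogging moment at B produces rotation L₁/(3EI) + L₂/(3EI) = 4.833/EI.
Compatibility: M_B·(L₁+L₂)/(3EI) = θ_0, giving M_B = 69.65 kN·m (hogging).
Span BC, ΣM about C: R_B^{BC}·6.5 = 0 + 69.65, so R_B^{BC} = 10.72 kN and R_C = 0 − 10.72 = -10.72 kN.

R_C = -10.72 kN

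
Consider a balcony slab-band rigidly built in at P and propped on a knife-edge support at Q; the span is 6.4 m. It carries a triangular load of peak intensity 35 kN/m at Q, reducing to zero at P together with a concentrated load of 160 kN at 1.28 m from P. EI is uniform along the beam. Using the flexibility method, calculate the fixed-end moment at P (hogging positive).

Release the roller at Q. Primary structure: cantilever fixed at P.
Primary-structure tip deflection at Q by superposition:
  triangular load, peak 35 at the free end: 11w₀L⁴/(120EI) = 5383/EI
  point load 160 at a = 1.28: Pa²(3L − a)/(6EI) = 782.9/EI
  δ_0 = 6166/EI
Tip deflection under a unit load at Q: L³/(3EI) = 87.38/EI.
Compatibility at Q: δ_0 − R_Q·δ_{QQ} = 0, so R_Q = 6166/87.38 = 70.56 kN.
Moment equilibrium about P: M_P = Σ(load moments about P) − R_Q·L = 682.7 − 70.56×6.4 = 231.1 kN·m.

M_P = 231.1 kN·m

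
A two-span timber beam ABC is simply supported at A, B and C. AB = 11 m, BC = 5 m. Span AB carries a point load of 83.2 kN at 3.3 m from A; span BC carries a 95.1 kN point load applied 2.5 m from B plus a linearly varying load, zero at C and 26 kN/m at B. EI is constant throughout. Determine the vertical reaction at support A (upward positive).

R_A = 46.67 kN

Take M_B as the redundant. Released structure: two simple spans AB and BC with a hinge at B.
Rotations at B on the released spans (each span's end-slope, ×1/EI):
  span AB: point load 83.2 at a = 3.3: Pab(L + a)/(6LEI) = 458.1/EI
  span BC: point load 95.1 at a = 2.5: Pab(L + b)/(6LEI) = 148.6/EI
  span BC: triangular load, peak 26: w₀L³/(45EI) = 72.22/EI
  relative rotation θ_0 = (458.1 + 220.8)/EI = 678.9/EI
A unit hogging moment at B produces rotation L₁/(3EI) + L₂/(3EI) = 5.333/EI.
Compatibility: M_B·(L₁+L₂)/(3EI) = θ_0, giving M_B = 127.3 kN·m (hogging).
Span AB, ΣM about A with M_B applied at B: R_B^{AB}·11 = 274.6 + 127.3, so R_B^{AB} = 36.53 kN and R_A = 83.2 − 36.53 = 46.67 kN.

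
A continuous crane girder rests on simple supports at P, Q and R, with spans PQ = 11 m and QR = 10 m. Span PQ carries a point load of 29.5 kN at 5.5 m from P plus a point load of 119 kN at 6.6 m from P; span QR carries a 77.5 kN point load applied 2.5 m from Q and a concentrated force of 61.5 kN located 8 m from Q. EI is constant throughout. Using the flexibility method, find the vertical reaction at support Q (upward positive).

R_Q = 204.7 kN

Insert a hinge at Q; M_Q is the redundant, and each span becomes simply supported.
End slopes at the hinge Q, treating each span as simply supported:
  span PQ: point load 29.5 at a = 5.5: Pab(L + a)/(6LEI) = 223.1/EI
  span PQ: point load 119 at a = 6.6: Pab(L + a)/(6LEI) = 921.5/EI
  span QR: point load 77.5 at a = 2.5: Pab(L + b)/(6LEI) = 423.8/EI
  span QR: point load 61.5 at a = 8: Pab(L + b)/(6LEI) = 196.8/EI
  relative rotation θ_0 = (1145 + 620.6)/EI = 1765/EI
A unit hogging moment at Q produces rotation L₁/(3EI) + L₂/(3EI) = 7/EI.
Compatibility: M_Q·(L₁+L₂)/(3EI) = θ_0, giving M_Q = 252.2 kN·m (hogging).
Span PQ, ΣM about P with M_Q applied at Q: R_Q^{PQ}·11 = 947.6 + 252.2, so R_Q^{PQ} = 109.1 kN and R_P = 148.5 − 109.1 = 39.42 kN.
Span QR, ΣM about R: R_Q^{QR}·10 = 704.2 + 252.2, so R_Q^{QR} = 95.64 kN and R_R = 139 − 95.64 = 43.36 kN.
R_Q = 109.1 + 95.64 = 204.7 kN.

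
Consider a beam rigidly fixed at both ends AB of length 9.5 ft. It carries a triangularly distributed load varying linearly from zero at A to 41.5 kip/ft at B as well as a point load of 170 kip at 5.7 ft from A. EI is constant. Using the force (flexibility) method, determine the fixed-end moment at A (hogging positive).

M_A = 279.9 kip·ft

Release both end moments; the primary structure is a simply-supported span AB with redundants M_A and M_B.
End rotations of the released simple span under the applied load (×1/EI):
  at A: triangular load, peak 41.5: 7w₀L³/(360EI) = 691.9/EI
  at B: triangular load, peak 41.5: w₀L³/(45EI) = 790.7/EI
  at A: point load 170 at a = 5.7: Pab(L + b)/(6LEI) = 859.2/EI
  at B: point load 170 at a = 5.7: Pab(L + a)/(6LEI) = 981.9/EI
  θ_A0 = 1551/EI,  θ_B0 = 1773/EI
Flexibility coefficients: a unit moment at one end gives L/(3EI) there and L/(6EI) at the far end, so f₁₁ = f₂₂ = 3.167/EI and f₁₂ = f₂₁ = 1.583/EI.
Compatibility — zero rotation at each built-in end:
  3.167 M_A + 1.583 M_B = 1551
  1.583 M_A + 3.167 M_B = 1773
Solving the pair gives M_A = 279.9 kip·ft and M_B = 419.8 kip·ft (hogging).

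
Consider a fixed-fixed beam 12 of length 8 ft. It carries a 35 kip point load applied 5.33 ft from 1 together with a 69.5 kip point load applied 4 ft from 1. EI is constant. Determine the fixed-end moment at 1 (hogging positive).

M_1 = 90.28 kip·ft

Take the two fixed-end moments M_1, M_2 as redundants; the released structure is the simple span 12.
On the primary (simply-supported) span, the end slopes from the loading are:
  at 1: point load 35 at a = 5.33: Pab(L + b)/(6LEI) = 110.7/EI
  at 2: point load 35 at a = 5.33: Pab(L + a)/(6LEI) = 138.3/EI
  at 1: point load 69.5 at a = 4: Pab(L + b)/(6LEI) = 278/EI
  at 2: point load 69.5 at a = 4: Pab(L + a)/(6LEI) = 278/EI
  θ_10 = 388.7/EI,  θ_20 = 416.3/EI
Flexibility coefficients: a unit moment at one end gives L/(3EI) there and L/(6EI) at the far end, so f₁₁ = f₂₂ = 2.667/EI and f₁₂ = f₂₁ = 1.333/EI.
Compatibility — zero rotation at each built-in end:
  2.667 M_1 + 1.333 M_2 = 388.7
  1.333 M_1 + 2.667 M_2 = 416.3
Solving the pair gives M_1 = 90.28 kip·ft and M_2 = 111 kip·ft (hogging).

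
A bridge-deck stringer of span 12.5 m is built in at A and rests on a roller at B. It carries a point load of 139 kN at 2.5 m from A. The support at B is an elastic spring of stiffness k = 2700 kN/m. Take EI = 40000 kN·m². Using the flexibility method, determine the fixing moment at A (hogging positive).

Take the reaction at B as the redundant and release it; the primary structure is a cantilever fixed at A.
Deflection at B on the released cantilever, summing each load's contribution:
  point load 139 at a = 2.5: Pa²(3L − a)/(6EI) = 5068/EI
Tip deflection under a unit load at B: L³/(3EI) = 651/EI.
With EI = 40000 kN·m²: δ_0 = 0.12669 m and δ_{BB} = 0.016276 m/kN.
Compatibility — the spring shortens by R_B/k under the reaction it provides: δ_0 − R_B·δ_{BB} = R_B/k. With 1/k = 0.00037 m/kN, R_B = δ_0 / (δ_{BB} + 1/k) = 0.12669 / (0.016276 + 0.00037) = 7.611 kN.
Moment equilibrium about A: M_A = Σ(load moments about A) − R_B·L = 347.5 − 7.611×12.5 = 252.4 kN·m.

M_A = 252.4 kN·m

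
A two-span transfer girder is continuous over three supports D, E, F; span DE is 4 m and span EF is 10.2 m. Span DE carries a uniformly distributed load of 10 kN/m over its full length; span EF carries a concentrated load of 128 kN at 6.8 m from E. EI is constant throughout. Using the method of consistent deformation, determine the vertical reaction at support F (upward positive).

R_F = 71.16 kN

Release continuity at E by inserting a hinge; the redundant is the internal moment M_E. The primary structure is two simply-supported spans DE and EF.
End slopes at the hinge E, treating each span as simply supported:
  span DE: UDL 10: wL³/(24EI) = 26.67/EI
  span EF: point load 128 at a = 6.8: Pab(L + b)/(6LEI) = 657.6/EI
  relative rotation θ_0 = (26.67 + 657.6)/EI = 684.3/EI
A unit hogging moment at E produces rotation L₁/(3EI) + L₂/(3EI) = 4.733/EI.
Slope continuity at E: θ_0 = M_E·4.733/EI, so M_E = 684.3/4.733 = 144.6 kN·m (hogging).
Span EF, ΣM about F: R_E^{EF}·10.2 = 435.2 + 144.6, so R_E^{EF} = 56.84 kN and R_F = 128 − 56.84 = 71.16 kN.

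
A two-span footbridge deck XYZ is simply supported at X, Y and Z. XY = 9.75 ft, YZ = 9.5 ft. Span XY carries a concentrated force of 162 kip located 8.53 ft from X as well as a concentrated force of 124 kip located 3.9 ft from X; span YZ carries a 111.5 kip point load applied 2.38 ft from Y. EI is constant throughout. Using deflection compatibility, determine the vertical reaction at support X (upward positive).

R_X = 66.89 kip

Take M_Y as the redundant. Released structure: two simple spans XY and YZ with a hinge at Y.
Rotations at Y on the released spans (each span's end-slope, ×1/EI):
  span XY: point load 162 at a = 8.53: Pab(L + a)/(6LEI) = 526.8/EI
  span XY: point load 124 at a = 3.9: Pab(L + a)/(6LEI) = 660.1/EI
  span YZ: point load 111.5 at a = 2.38: Pab(L + b)/(6LEI) = 550.9/EI
  relative rotation θ_0 = (1187 + 550.9)/EI = 1738/EI
A unit hogging moment at Y produces rotation L₁/(3EI) + L₂/(3EI) = 6.417/EI.
Slope continuity at Y: θ_0 = M_Y·6.417/EI, so M_Y = 1738/6.417 = 270.8 kip·ft (hogging).
Span XY, ΣM about X with M_Y applied at Y: R_Y^{XY}·9.75 = 1865 + 270.8, so R_Y^{XY} = 219.1 kip and R_X = 286 − 219.1 = 66.89 kip.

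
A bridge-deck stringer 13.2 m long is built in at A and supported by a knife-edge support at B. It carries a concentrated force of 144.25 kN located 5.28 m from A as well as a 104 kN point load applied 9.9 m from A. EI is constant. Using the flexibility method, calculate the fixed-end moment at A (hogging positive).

M_A = 526.5 kN·m

Remove the prop at B; the released (primary) structure is a cantilever built in at A.
Deflection at B on the released cantilever, summing each load's contribution:
  point load 144.25 at a = 5.28: Pa²(3L − a)/(6EI) = 23003/EI
  point load 104 at a = 9.9: Pa²(3L − a)/(6EI) = 50456/EI
  δ_0 = 73458/EI
Flexibility coefficient — unit upward force at B: δ_{BB} = L³/(3EI) = 766.7/EI.
The prop prevents deflection at B: R_B = δ_0/δ_{BB} = 73458/766.7 = 95.82 kN.
Moment equilibrium about A: M_A = Σ(load moments about A) − R_B·L = 1791 − 95.82×13.2 = 526.5 kN·m.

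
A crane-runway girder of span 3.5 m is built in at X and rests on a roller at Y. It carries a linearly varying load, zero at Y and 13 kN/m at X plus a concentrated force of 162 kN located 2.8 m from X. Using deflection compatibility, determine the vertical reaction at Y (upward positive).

Take the reaction at Y as the redundant and release it; the primary structure is a cantilever fixed at X.
Free-end deflection of the primary structure under the applied loading (downward +):
  triangular load, peak 13 at the fixed end: w₀L⁴/(30EI) = 65.03/EI
  point load 162 at a = 2.8: Pa²(3L − a)/(6EI) = 1630/EI
  δ_0 = 1695/EI
Flexibility coefficient — unit upward force at Y: δ_{YY} = L³/(3EI) = 14.29/EI.
The prop prevents deflection at Y: R_Y = δ_0/δ_{YY} = 1695/14.29 = 118.6 kN.

R_Y = 118.6 kN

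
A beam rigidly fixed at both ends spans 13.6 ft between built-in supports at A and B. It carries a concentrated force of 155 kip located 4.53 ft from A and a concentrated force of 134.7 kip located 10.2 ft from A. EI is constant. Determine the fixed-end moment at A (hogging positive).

Take the two fixed-end moments M_A, M_B as redundants; the released structure is the simple span AB.
End rotations of the released simple span under the applied load (×1/EI):
  at A: point load 155 at a = 4.53: Pab(L + b)/(6LEI) = 1769/EI
  at B: point load 155 at a = 4.53: Pab(L + a)/(6LEI) = 1415/EI
  at A: point load 134.7 at a = 10.2: Pab(L + b)/(6LEI) = 973.2/EI
  at B: point load 134.7 at a = 10.2: Pab(L + a)/(6LEI) = 1362/EI
  θ_A0 = 2742/EI,  θ_B0 = 2777/EI
Flexibility coefficients: a unit moment at one end gives L/(3EI) there and L/(6EI) at the far end, so f₁₁ = f₂₂ = 4.533/EI and f₁₂ = f₂₁ = 2.267/EI.
Compatibility — zero rotation at each built-in end:
  4.533 M_A + 2.267 M_B = 2742
  2.267 M_A + 4.533 M_B = 2777
Solving the pair gives M_A = 398.2 kip·ft and M_B = 413.6 kip·ft (hogging).

M_A = 398.2 kip·ft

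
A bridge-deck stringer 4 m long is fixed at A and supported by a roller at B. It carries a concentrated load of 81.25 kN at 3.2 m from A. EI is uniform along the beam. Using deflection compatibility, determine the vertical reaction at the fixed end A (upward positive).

R_A = 24.05 kN

Take the reaction at B as the redundant and release it; the primary structure is a cantilever fixed at A.
Primary-structure tip deflection at B by superposition:
  point load 81.25 at a = 3.2: Pa²(3L − a)/(6EI) = 1220/EI
Flexibility coefficient — unit upward force at B: δ_{BB} = L³/(3EI) = 21.33/EI.
The prop prevents deflection at B: R_B = δ_0/δ_{BB} = 1220/21.33 = 57.2 kN.
Vertical equilibrium: R_A = ΣP − R_B = 81.25 − 57.2 = 24.05 kN.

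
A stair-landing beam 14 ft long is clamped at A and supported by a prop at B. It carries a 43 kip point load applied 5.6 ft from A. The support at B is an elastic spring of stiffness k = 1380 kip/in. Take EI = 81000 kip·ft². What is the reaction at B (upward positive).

R_B = 8.896 kip

Choose R_B as the redundant. The primary structure is the cantilever fixed at A.
Free-end deflection of the primary structure under the applied loading (downward +):
  point load 43 at a = 5.6: Pa²(3L − a)/(6EI) = 8181/EI
Tip deflection under a unit load at B: L³/(3EI) = 914.7/EI.
With EI = 81000 kip·ft²: δ_0 = 0.101 ft and δ_{BB} = 0.011292 ft/kip.
Compatibility — the spring shortens by R_B/k under the reaction it provides: δ_0 − R_B·δ_{BB} = R_B/k. With 1/k = 1/(1380×12) ft/kip = 0.00006 ft/kip, R_B = δ_0 / (δ_{BB} + 1/k) = 0.101 / (0.011292 + 0.00006) = 8.896 kip.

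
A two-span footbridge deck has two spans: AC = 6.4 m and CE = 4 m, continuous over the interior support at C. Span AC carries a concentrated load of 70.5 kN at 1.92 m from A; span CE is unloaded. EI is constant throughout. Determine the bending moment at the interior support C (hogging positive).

Take M_C as the redundant. Released structure: two simple spans AC and CE with a hinge at C.
Discontinuity in slope at C on the released structure — sum the simple-span end rotations:
  span AC: point load 70.5 at a = 1.92: Pab(L + a)/(6LEI) = 131.4/EI
  relative rotation θ_0 = (131.4 + 0)/EI = 131.4/EI
A unit hogging moment at C produces rotation L₁/(3EI) + L₂/(3EI) = 3.467/EI.
Slope continuity at C: θ_0 = M_C·3.467/EI, so M_C = 131.4/3.467 = 37.9 kN·m (hogging).

M_C = 37.9 kN·m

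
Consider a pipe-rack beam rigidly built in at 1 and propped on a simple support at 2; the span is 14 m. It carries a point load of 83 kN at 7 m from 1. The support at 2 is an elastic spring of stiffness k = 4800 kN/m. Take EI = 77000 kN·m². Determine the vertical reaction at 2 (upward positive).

R_2 = 25.49 kN

Take the reaction at 2 as the redundant and release it; the primary structure is a cantilever fixed at 1.
Primary-structure tip deflection at 2 by superposition:
  point load 83 at a = 7: Pa²(3L − a)/(6EI) = 23724/EI
Tip deflection under a unit load at 2: L³/(3EI) = 914.7/EI.
With EI = 77000 kN·m²: δ_0 = 0.30811 m and δ_{22} = 0.011879 m/kN.
Compatibility — the spring shortens by R_2/k under the reaction it provides: δ_0 − R_2·δ_{22} = R_2/k. With 1/k = 0.000208 m/kN, R_2 = δ_0 / (δ_{22} + 1/k) = 0.30811 / (0.011879 + 0.000208) = 25.49 kN.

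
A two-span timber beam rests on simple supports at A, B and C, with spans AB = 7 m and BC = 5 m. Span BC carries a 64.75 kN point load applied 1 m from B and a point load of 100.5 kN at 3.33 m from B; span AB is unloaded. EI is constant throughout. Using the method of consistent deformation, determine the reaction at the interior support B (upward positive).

Release continuity at B by inserting a hinge; the redundant is the internal moment M_B. The primary structure is two simply-supported spans AB and BC.
End slopes at the hinge B, treating each span as simply supported:
  span BC: point load 64.75 at a = 1: Pab(L + b)/(6LEI) = 77.7/EI
  span BC: point load 100.5 at a = 3.33: Pab(L + b)/(6LEI) = 124.3/EI
  relative rotation θ_0 = (0 + 202)/EI = 202/EI
A unit hogging moment at B produces rotation L₁/(3EI) + L₂/(3EI) = 4/EI.
Compatibility: M_B·(L₁+L₂)/(3EI) = θ_0, giving M_B = 50.49 kN·m (hogging).
Span AB, ΣM about A with M_B applied at B: R_B^{AB}·7 = 0 + 50.49, so R_B^{AB} = 7.213 kN and R_A = 0 − 7.213 = -7.213 kN.
Span BC, ΣM about C: R_B^{BC}·5 = 426.8 + 50.49, so R_B^{BC} = 95.46 kN and R_C = 165.2 − 95.46 = 69.79 kN.
R_B = 7.213 + 95.46 = 102.7 kN.

R_B = 102.7 kN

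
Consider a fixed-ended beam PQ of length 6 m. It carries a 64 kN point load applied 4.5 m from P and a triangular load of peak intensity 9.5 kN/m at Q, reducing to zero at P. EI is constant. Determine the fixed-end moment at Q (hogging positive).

Release both end moments; the primary structure is a simply-supported span PQ with redundants M_P and M_Q.
On the primary (simply-supported) span, the end slopes from the loading are:
  at P: point load 64 at a = 4.5: Pab(L + b)/(6LEI) = 90/EI
  at Q: point load 64 at a = 4.5: Pab(L + a)/(6LEI) = 126/EI
  at P: triangular load, peak 9.5: 7w₀L³/(360EI) = 39.9/EI
  at Q: triangular load, peak 9.5: w₀L³/(45EI) = 45.6/EI
  θ_P0 = 129.9/EI,  θ_Q0 = 171.6/EI
Flexibility coefficients: a unit moment at one end gives L/(3EI) there and L/(6EI) at the far end, so f₁₁ = f₂₂ = 2/EI and f₁₂ = f₂₁ = 1/EI.
Compatibility — zero rotation at each built-in end:
  2 M_P + 1 M_Q = 129.9
  1 M_P + 2 M_Q = 171.6
Solving the pair gives M_P = 29.4 kN·m and M_Q = 71.1 kN·m (hogging).

M_Q = 71.1 kN·m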